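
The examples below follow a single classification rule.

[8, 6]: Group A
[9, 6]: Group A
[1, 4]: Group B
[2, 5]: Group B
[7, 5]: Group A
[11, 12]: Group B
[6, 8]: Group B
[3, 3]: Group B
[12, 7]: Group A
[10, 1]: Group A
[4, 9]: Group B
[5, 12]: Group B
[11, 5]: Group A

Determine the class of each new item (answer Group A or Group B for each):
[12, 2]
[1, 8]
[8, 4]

Group A, Group B, Group A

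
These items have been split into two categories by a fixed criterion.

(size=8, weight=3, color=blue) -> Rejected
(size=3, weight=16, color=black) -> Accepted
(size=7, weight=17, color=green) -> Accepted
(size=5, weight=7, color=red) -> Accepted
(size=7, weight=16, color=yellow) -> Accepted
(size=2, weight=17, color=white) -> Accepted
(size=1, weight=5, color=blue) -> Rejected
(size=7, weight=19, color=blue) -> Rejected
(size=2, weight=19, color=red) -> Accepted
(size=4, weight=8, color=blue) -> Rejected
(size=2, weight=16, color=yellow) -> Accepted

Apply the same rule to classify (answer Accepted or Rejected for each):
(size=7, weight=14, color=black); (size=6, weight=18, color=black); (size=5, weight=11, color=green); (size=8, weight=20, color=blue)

The pattern is that an item is 'Accepted' exactly when: color is not blue.

Accepted, Accepted, Accepted, Rejected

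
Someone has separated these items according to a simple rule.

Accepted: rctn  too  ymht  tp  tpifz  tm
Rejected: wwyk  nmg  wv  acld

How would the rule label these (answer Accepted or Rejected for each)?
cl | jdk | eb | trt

The classifier is using: contains 't'.
cl: no 't' — lacks this property, so Rejected. jdk: no 't' — lacks this property, so Rejected. eb: no 't' — lacks this property, so Rejected. trt: has 't' — qualifies, so Accepted.

Rejected, Rejected, Rejected, Accepted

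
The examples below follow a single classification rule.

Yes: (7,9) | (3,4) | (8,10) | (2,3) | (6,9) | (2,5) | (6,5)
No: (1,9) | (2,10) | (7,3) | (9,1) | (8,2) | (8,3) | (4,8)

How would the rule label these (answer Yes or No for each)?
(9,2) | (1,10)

Rule: |first − second| ≤ 3. This holds for each 'Yes' example and fails for each 'No' one.

No, No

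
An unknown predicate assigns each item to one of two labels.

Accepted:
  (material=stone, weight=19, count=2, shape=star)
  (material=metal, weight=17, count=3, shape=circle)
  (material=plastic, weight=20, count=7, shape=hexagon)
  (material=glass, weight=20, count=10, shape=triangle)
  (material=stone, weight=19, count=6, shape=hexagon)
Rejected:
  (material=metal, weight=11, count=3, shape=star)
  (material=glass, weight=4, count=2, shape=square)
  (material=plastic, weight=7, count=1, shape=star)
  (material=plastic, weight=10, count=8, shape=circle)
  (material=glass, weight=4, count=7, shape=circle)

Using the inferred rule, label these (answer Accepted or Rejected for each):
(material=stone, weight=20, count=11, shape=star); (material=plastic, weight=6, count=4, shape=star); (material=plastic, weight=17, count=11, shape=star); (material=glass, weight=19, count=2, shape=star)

Accepted, Rejected, Accepted, Accepted

The rule appears to be: weight ≥ 17.
(material=stone, weight=20, count=11, shape=star): weight = 20 — has this property, so Accepted.
(material=plastic, weight=6, count=4, shape=star): weight = 6 — fails the rule, so Rejected.
(material=plastic, weight=17, count=11, shape=star): weight = 17 — has this property, so Accepted.
(material=glass, weight=19, count=2, shape=star): weight = 19 — has this property, so Accepted.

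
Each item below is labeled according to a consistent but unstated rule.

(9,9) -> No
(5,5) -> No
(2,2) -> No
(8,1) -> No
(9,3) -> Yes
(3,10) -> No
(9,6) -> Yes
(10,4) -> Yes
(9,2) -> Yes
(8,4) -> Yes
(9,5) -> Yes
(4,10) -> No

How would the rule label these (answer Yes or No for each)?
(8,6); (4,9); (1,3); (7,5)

The pattern is that an item is 'Yes' exactly when: first > second AND sum ≥ 10.
(8,6): 8 > 6, 8+6 = 14, satisfies this → Yes.
(4,9): 4 < 9, 4+9 = 13, does not fit → No.
(1,3): 1 < 3, 1+3 = 4, does not fit → No.
(7,5): 7 > 5, 7+5 = 12, satisfies this → Yes.

Yes, No, No, Yes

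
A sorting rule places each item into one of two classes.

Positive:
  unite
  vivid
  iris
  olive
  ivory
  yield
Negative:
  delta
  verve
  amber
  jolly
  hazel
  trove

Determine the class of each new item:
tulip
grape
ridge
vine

All 'Positive' examples share one property — contains 'i' — and every 'Negative' example lacks it.

Positive, Negative, Positive, Positive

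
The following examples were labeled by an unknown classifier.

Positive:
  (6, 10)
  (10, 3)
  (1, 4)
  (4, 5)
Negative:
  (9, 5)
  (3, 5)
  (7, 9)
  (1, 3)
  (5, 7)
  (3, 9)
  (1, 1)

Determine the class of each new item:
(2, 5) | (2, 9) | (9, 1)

Positive, Positive, Negative

All 'Positive' examples share one property — product is even — and every 'Negative' example lacks it.
(2, 5): 2·5 = 10, checks out → Positive.
(2, 9): 2·9 = 18, checks out → Positive.
(9, 1): 9·1 = 9, does not satisfy this → Negative.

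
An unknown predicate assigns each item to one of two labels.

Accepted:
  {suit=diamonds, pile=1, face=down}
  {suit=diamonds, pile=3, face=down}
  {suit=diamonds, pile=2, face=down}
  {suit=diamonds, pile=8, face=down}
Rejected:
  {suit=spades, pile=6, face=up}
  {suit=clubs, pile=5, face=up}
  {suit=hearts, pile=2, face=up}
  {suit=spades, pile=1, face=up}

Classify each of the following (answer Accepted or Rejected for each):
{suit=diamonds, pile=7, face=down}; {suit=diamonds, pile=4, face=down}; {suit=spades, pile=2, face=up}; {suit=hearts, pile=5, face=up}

All 'Accepted' examples share one property — face is down — and every 'Rejected' example lacks it.

Accepted, Accepted, Rejected, Rejected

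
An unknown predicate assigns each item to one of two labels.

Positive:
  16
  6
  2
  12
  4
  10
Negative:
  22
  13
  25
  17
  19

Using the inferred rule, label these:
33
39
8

The simplest hypothesis consistent with all the labels is: even AND at most 16.
33 → 33 is odd, 33 > 16 → Negative.
39 → 39 is odd, 39 > 16 → Negative.
8 → 8 is even, 8 ≤ 16 → Positive.

Negative, Negative, Positive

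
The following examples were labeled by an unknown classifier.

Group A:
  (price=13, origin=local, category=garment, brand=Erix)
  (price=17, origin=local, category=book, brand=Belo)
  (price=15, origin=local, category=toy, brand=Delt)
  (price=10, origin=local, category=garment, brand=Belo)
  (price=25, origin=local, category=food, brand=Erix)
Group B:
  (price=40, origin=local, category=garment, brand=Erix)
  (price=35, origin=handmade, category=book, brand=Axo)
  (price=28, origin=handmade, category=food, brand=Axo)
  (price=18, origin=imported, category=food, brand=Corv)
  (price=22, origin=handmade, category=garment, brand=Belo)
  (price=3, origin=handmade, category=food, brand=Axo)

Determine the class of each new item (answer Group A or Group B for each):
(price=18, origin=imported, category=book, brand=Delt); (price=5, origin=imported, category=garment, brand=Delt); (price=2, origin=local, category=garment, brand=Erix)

Group B, Group B, Group A

The common property of the 'Group A' items is: origin is local AND price ≤ 25. No 'Group B' item has it.
(price=18, origin=imported, category=book, brand=Delt): origin is imported, price = 18 — doesn't qualify, so Group B. (price=5, origin=imported, category=garment, brand=Delt): origin is imported, price = 5 — doesn't qualify, so Group B. (price=2, origin=local, category=garment, brand=Erix): origin is local, price = 2 — satisfies this, so Group A.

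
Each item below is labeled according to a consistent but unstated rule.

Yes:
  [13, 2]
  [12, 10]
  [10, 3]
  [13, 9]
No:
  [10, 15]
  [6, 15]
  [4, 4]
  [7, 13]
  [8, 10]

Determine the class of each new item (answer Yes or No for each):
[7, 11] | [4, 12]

No, No

The simplest hypothesis consistent with all the labels is: first > second.
No: [7, 11], since 7 < 11.
No: [4, 12], since 4 < 12.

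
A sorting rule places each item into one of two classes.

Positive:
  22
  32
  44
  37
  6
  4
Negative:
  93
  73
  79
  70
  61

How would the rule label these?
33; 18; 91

Positive, Positive, Negative

The simplest hypothesis consistent with all the labels is: at most 44.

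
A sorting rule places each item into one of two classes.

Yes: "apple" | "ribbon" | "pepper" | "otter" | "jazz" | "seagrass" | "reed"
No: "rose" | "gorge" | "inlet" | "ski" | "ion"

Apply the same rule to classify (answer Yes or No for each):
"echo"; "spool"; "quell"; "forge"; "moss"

No, Yes, Yes, No, Yes

The common property of the 'Yes' items is: has a double letter. No 'No' item has it.
"echo": no doubled letter — doesn't match, so No.
"spool": 'oo' doubled — meets the rule, so Yes.
"quell": 'll' doubled — meets the rule, so Yes.
"forge": no doubled letter — doesn't match, so No.
"moss": 'ss' doubled — meets the rule, so Yes.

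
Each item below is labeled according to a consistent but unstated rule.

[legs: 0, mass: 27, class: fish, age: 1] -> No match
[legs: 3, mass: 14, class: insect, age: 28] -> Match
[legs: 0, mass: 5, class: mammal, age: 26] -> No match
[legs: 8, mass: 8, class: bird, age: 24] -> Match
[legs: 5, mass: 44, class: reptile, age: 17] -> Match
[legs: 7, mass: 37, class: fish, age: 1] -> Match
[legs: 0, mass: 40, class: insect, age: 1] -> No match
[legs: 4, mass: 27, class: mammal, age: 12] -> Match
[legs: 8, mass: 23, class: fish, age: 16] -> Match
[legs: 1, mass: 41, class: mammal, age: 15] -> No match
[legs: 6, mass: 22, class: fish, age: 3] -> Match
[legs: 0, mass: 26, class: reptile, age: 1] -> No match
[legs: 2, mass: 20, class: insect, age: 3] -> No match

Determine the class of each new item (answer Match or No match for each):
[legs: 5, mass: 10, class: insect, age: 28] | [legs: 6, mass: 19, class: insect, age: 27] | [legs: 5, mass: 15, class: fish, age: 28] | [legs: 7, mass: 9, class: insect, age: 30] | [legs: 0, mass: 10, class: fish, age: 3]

Match, Match, Match, Match, No match

One predicate separates the groups cleanly: legs ≥ 3.
[legs: 5, mass: 10, class: insect, age: 28] — legs = 5, hence Match.
[legs: 6, mass: 19, class: insect, age: 27] — legs = 6, hence Match.
[legs: 5, mass: 15, class: fish, age: 28] — legs = 5, hence Match.
[legs: 7, mass: 9, class: insect, age: 30] — legs = 7, hence Match.
[legs: 0, mass: 10, class: fish, age: 3] — legs = 0, hence No match.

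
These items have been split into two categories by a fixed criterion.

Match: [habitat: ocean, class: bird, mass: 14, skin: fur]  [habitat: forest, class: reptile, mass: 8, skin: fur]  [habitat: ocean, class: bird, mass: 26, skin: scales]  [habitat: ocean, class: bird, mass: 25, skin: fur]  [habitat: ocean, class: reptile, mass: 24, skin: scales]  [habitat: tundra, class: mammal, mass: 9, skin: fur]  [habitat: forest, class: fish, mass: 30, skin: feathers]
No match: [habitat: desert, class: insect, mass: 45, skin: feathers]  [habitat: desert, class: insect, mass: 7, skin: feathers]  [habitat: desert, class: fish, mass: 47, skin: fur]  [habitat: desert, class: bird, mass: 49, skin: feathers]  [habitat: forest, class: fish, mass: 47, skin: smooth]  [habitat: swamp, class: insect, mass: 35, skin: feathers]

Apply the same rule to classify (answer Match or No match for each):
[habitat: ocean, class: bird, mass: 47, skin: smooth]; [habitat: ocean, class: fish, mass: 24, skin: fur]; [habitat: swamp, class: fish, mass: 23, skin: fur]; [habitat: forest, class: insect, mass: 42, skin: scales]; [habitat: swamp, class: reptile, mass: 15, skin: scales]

The distinguishing property — mass ≥ 8 AND mass ≤ 30 — holds for all the 'Match' cases and none of the 'No match' cases.
[habitat: ocean, class: bird, mass: 47, skin: smooth]: mass = 47 — fails the rule, so No match. [habitat: ocean, class: fish, mass: 24, skin: fur]: mass = 24 — has this property, so Match. [habitat: swamp, class: fish, mass: 23, skin: fur]: mass = 23 — has this property, so Match. [habitat: forest, class: insect, mass: 42, skin: scales]: mass = 42 — fails the rule, so No match. [habitat: swamp, class: reptile, mass: 15, skin: scales]: mass = 15 — has this property, so Match.

No match, Match, Match, No match, Match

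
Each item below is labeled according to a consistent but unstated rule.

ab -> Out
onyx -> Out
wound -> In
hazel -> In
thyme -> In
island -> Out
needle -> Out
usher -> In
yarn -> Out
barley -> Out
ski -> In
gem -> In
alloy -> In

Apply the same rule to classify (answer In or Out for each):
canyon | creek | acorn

The rule appears to be: odd length.
canyon: length 6 — doesn't match, so Out. creek: length 5 — meets the rule, so In. acorn: length 5 — meets the rule, so In.

Out, In, In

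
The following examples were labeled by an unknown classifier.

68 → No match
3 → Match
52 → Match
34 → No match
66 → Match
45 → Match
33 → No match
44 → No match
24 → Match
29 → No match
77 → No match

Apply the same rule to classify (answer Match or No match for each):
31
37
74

The classifier is using: ≡ 3 (mod 7).
31 → 31 mod 7 = 3 → Match.
37 → 37 mod 7 = 2 → No match.
74 → 74 mod 7 = 4 → No match.

Match, No match, No match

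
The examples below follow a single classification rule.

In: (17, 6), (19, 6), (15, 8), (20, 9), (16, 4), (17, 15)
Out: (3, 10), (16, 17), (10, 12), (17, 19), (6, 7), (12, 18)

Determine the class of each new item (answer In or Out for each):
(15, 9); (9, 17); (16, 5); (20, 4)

'In' ⟺ first > second.

In, Out, In, In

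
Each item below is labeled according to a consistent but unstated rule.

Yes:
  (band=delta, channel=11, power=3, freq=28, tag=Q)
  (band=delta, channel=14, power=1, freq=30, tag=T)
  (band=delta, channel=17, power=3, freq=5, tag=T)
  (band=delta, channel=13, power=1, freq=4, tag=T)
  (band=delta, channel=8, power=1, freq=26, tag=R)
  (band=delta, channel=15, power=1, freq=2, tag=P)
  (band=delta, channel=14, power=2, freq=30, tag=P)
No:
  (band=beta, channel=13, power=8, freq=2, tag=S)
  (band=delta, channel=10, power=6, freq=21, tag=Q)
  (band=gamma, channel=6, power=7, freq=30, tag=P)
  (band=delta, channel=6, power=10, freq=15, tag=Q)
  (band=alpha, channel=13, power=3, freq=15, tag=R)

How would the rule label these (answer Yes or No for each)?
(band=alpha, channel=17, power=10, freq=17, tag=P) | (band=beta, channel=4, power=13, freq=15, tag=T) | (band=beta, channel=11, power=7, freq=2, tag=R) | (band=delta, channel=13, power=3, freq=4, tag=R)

A rule that fits every label: band is delta AND power ≤ 3 — true of each 'Yes' example, false of each 'No' one.

No, No, No, Yes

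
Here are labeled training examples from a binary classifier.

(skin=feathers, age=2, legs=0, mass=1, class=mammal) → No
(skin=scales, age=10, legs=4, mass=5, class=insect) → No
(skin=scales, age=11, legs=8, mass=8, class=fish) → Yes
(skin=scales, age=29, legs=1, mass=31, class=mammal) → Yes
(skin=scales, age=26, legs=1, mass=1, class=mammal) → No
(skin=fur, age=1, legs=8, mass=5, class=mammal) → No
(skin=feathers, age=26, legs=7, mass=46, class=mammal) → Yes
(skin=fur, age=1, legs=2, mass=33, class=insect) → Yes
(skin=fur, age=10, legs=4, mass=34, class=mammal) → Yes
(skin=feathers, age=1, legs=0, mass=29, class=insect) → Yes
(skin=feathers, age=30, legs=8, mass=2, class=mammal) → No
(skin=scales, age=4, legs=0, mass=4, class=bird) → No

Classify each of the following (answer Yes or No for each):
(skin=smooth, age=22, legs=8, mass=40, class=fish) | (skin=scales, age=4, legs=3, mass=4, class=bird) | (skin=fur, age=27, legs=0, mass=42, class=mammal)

'Yes' ⟺ mass ≥ 8.
(skin=smooth, age=22, legs=8, mass=40, class=fish) → mass = 40 → Yes.
(skin=scales, age=4, legs=3, mass=4, class=bird) → mass = 4 → No.
(skin=fur, age=27, legs=0, mass=42, class=mammal) → mass = 42 → Yes.

Yes, No, Yes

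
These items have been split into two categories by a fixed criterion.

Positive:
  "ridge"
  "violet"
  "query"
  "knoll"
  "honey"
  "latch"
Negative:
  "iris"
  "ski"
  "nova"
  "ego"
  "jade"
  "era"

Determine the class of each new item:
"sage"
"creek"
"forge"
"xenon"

Negative, Positive, Positive, Positive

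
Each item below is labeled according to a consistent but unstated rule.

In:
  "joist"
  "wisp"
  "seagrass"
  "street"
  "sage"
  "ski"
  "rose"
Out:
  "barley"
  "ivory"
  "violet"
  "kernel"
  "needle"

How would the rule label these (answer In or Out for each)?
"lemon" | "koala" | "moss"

Out, Out, In

Checking candidate rules against both groups, what survives is: contains 's'.
"lemon": no 's', does not satisfy this → Out. "koala": no 's', does not satisfy this → Out. "moss": has 's', matches → In.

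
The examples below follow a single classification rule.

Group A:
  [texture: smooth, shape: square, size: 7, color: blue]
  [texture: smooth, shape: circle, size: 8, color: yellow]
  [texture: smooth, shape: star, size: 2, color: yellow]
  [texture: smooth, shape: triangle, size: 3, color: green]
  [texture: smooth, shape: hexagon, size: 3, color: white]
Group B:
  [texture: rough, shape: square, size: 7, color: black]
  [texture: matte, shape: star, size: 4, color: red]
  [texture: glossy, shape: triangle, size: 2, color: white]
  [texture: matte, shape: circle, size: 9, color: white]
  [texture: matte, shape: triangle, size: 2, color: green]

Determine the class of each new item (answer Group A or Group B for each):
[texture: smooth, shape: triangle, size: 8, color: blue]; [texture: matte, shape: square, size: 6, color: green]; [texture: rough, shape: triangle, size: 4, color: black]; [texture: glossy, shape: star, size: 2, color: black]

Group A, Group B, Group B, Group B

Every 'Group A' example satisfies: texture is smooth. None of the 'Group B' examples do.
[texture: smooth, shape: triangle, size: 8, color: blue] — texture is smooth, hence Group A.
[texture: matte, shape: square, size: 6, color: green] — texture is matte, hence Group B.
[texture: rough, shape: triangle, size: 4, color: black] — texture is rough, hence Group B.
[texture: glossy, shape: star, size: 2, color: black] — texture is glossy, hence Group B.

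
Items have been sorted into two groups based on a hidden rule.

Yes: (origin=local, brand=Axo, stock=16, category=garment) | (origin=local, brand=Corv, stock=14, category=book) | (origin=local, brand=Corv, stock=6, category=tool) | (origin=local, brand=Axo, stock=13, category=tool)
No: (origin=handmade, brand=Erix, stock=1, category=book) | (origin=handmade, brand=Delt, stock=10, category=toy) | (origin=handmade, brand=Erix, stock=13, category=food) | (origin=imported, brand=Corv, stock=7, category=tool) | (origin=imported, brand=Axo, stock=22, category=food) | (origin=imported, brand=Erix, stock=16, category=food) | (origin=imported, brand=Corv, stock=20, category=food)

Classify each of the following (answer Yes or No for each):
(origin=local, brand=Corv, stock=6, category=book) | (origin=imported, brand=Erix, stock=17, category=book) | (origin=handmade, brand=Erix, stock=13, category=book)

Yes, No, No

The distinguishing property — origin is local — holds for all the 'Yes' cases and none of the 'No' cases.
(origin=local, brand=Corv, stock=6, category=book): origin is local — fits, so Yes.
(origin=imported, brand=Erix, stock=17, category=book): origin is imported — lacks this property, so No.
(origin=handmade, brand=Erix, stock=13, category=book): origin is handmade — lacks this property, so No.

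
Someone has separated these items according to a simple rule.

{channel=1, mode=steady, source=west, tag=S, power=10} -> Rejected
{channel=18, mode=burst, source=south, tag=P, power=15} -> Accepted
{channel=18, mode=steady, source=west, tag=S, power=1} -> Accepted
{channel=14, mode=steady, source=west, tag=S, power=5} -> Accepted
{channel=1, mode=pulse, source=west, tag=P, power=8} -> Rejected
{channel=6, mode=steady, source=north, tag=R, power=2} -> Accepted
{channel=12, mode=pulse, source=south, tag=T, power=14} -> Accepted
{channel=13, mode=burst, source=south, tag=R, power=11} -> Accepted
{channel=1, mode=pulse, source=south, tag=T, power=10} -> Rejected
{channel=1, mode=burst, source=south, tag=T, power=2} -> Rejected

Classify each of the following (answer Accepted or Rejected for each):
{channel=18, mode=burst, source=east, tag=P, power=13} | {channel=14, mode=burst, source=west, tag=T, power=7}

All 'Accepted' examples share one property — channel ≥ 6 — and every 'Rejected' example lacks it.

Accepted, Accepted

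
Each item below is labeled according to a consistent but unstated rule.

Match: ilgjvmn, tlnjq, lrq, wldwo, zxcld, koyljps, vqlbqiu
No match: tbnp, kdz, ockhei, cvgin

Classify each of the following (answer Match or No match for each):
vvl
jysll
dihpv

The simplest hypothesis consistent with all the labels is: contains 'l'.
vvl — has 'l', hence Match. jysll — has 'l', hence Match. dihpv — no 'l', hence No match.

Match, Match, No match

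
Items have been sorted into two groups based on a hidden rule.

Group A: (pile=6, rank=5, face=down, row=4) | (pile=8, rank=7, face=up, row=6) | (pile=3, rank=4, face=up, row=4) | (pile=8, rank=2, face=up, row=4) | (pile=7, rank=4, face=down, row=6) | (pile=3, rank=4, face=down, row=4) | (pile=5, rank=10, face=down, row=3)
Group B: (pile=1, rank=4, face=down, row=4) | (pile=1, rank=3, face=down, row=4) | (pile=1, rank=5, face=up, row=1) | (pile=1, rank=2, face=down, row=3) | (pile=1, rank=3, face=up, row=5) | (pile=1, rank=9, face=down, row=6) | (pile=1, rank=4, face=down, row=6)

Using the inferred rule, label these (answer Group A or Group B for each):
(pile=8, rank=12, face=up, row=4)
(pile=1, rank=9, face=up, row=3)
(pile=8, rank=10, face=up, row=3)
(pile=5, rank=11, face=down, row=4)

Group A, Group B, Group A, Group A

A rule that fits every label: pile ≥ 3 — true of each 'Group A' example, false of each 'Group B' one.
(pile=8, rank=12, face=up, row=4): Group A (pile = 8).
(pile=1, rank=9, face=up, row=3): Group B (pile = 1).
(pile=8, rank=10, face=up, row=3): Group A (pile = 8).
(pile=5, rank=11, face=down, row=4): Group A (pile = 5).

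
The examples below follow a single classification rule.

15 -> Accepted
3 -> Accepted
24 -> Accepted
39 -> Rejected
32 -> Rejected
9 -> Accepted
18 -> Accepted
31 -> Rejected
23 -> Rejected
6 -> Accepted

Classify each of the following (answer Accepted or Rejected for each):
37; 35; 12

Rejected, Rejected, Accepted

One predicate separates the groups cleanly: multiple of 3 AND at most 24.
37 → 37 = 3·12 + 1, 37 > 24 → Rejected.
35 → 35 = 3·11 + 2, 35 > 24 → Rejected.
12 → 12 = 3·4, 12 ≤ 24 → Accepted.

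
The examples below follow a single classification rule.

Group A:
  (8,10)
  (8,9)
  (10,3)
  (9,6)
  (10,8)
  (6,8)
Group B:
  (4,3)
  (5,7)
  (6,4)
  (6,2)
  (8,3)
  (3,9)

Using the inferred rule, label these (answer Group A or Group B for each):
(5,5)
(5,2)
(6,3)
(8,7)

Group B, Group B, Group B, Group A

The distinguishing property — sum ≥ 13 — holds for all the 'Group A' cases and none of the 'Group B' cases.
(5,5): 5+5 = 10, does not pass → Group B. (5,2): 5+2 = 7, does not pass → Group B. (6,3): 6+3 = 9, does not pass → Group B. (8,7): 8+7 = 15, qualifies → Group A.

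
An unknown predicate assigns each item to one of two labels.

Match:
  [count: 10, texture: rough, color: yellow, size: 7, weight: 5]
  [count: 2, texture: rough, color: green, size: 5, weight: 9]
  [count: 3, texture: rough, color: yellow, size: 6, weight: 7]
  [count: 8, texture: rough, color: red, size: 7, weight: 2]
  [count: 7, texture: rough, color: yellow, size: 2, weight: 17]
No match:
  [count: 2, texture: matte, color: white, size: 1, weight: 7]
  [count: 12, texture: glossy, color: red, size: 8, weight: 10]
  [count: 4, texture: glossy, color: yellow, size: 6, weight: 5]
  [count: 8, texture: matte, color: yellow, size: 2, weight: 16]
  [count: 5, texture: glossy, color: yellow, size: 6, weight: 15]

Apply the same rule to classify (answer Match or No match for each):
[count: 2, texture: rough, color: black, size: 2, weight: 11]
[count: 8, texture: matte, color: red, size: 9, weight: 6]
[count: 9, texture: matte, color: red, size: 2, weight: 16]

The classifier is using: texture is rough.
[count: 2, texture: rough, color: black, size: 2, weight: 11]: texture is rough — matches, so Match.
[count: 8, texture: matte, color: red, size: 9, weight: 6]: texture is matte — doesn't qualify, so No match.
[count: 9, texture: matte, color: red, size: 2, weight: 16]: texture is matte — doesn't qualify, so No match.

Match, No match, No match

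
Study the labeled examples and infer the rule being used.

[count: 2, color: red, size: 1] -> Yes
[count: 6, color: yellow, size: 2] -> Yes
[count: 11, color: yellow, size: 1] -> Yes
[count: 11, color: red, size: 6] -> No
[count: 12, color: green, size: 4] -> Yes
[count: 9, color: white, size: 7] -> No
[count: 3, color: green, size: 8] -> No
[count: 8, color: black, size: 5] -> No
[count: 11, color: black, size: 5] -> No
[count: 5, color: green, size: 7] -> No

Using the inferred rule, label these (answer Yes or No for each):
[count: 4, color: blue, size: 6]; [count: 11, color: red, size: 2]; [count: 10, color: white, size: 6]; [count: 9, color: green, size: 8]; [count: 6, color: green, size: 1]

No, Yes, No, No, Yes

Every 'Yes' example satisfies: size ≤ 4. None of the 'No' examples do.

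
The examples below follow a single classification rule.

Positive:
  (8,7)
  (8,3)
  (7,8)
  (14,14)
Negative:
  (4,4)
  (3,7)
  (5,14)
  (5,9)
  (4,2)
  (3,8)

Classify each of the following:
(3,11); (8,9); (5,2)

Negative, Positive, Negative

A rule that fits every label: first ≥ 7 — true of each 'Positive' example, false of each 'Negative' one.
(3,11) → first 3 → Negative. (8,9) → first 8 → Positive. (5,2) → first 5 → Negative.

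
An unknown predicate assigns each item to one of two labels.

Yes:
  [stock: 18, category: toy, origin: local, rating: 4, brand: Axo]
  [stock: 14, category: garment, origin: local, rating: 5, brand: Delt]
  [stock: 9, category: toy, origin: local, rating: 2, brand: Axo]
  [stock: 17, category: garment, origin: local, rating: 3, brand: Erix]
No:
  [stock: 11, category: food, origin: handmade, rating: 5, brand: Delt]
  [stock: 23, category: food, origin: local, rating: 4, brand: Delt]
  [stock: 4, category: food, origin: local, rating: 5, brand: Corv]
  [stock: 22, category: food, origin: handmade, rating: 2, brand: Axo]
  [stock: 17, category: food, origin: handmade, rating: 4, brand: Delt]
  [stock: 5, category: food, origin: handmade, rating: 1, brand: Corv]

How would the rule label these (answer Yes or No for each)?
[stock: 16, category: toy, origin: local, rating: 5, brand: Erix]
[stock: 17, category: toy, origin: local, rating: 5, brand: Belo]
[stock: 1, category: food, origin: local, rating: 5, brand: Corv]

Yes, Yes, No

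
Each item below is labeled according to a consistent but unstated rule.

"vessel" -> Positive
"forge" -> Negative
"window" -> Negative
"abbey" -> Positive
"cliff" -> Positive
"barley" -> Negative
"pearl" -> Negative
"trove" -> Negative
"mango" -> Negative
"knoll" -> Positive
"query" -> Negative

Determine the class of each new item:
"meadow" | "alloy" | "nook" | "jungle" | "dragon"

Negative, Positive, Positive, Negative, Negative

Checking candidate rules against both groups, what survives is: has a double letter.
"meadow": no doubled letter — does not fit, so Negative.
"alloy": 'll' doubled — qualifies, so Positive.
"nook": 'oo' doubled — qualifies, so Positive.
"jungle": no doubled letter — does not fit, so Negative.
"dragon": no doubled letter — does not fit, so Negative.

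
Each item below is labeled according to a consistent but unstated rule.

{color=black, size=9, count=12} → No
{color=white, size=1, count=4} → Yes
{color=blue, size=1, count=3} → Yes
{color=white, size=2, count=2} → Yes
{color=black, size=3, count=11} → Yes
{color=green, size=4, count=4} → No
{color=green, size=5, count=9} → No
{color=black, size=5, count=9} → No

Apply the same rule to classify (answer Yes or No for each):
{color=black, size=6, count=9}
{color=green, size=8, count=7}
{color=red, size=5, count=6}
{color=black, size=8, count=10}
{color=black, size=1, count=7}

'Yes' ⟺ size ≤ 3.
{color=black, size=6, count=9}: No (size = 6).
{color=green, size=8, count=7}: No (size = 8).
{color=red, size=5, count=6}: No (size = 5).
{color=black, size=8, count=10}: No (size = 8).
{color=black, size=1, count=7}: Yes (size = 1).

No, No, No, No, Yes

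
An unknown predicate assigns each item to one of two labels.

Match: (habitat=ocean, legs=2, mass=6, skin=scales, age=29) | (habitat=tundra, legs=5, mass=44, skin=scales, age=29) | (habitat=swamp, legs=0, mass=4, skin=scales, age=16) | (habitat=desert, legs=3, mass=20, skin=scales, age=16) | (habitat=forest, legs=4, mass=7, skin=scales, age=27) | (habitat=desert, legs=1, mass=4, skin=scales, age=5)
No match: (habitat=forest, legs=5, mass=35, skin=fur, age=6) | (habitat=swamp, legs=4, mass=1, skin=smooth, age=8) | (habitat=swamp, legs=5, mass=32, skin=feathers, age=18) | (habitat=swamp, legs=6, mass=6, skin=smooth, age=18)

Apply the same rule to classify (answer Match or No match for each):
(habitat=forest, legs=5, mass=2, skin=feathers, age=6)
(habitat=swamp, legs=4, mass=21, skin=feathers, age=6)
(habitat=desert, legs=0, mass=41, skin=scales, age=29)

No match, No match, Match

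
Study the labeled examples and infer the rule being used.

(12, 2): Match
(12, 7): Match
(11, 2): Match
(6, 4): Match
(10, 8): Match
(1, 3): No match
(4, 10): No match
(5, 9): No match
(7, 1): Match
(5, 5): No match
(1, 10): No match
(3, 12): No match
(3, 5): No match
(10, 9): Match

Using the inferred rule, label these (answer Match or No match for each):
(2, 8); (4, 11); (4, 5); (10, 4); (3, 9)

The distinguishing property — first > second — holds for all the 'Match' cases and none of the 'No match' cases.
(2, 8) — 2 < 8, hence No match.
(4, 11) — 4 < 11, hence No match.
(4, 5) — 4 < 5, hence No match.
(10, 4) — 10 > 4, hence Match.
(3, 9) — 3 < 9, hence No match.

No match, No match, No match, Match, No match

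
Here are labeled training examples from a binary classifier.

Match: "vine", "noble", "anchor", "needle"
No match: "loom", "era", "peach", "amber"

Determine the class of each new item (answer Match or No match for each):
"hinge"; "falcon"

Match, Match

'Match' ⟺ contains 'n'.
"hinge": has 'n' — fits, so Match. "falcon": has 'n' — fits, so Match.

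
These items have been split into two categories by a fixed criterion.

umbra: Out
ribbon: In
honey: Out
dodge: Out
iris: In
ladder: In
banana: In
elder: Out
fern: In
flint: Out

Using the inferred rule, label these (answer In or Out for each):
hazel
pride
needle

The simplest hypothesis consistent with all the labels is: even length.
hazel: length 5, doesn't match → Out.
pride: length 5, doesn't match → Out.
needle: length 6, satisfies this → In.

Out, Out, In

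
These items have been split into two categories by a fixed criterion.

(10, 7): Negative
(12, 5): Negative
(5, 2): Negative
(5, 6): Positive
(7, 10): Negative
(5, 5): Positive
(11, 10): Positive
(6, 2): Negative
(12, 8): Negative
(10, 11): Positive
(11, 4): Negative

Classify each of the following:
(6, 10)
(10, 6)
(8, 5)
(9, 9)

Negative, Negative, Negative, Positive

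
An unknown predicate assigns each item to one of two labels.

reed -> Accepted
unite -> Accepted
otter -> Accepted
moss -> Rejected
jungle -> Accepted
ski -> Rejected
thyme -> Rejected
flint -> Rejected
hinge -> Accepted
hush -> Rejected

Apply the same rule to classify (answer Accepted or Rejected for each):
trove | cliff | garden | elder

The simplest hypothesis consistent with all the labels is: has ≥ 2 vowels.
trove → 2 vowels → Accepted. cliff → 1 vowel → Rejected. garden → 2 vowels → Accepted. elder → 2 vowels → Accepted.

Accepted, Rejected, Accepted, Accepted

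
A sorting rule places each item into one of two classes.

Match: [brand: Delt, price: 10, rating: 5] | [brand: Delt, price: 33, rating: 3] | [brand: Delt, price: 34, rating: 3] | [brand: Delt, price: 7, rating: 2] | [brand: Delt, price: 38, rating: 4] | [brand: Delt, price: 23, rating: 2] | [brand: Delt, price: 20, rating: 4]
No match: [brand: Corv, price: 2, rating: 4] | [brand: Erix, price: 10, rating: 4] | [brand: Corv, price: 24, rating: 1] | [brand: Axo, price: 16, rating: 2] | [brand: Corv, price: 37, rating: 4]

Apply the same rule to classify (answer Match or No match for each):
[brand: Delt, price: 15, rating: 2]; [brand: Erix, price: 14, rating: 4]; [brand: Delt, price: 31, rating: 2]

Match, No match, Match

Looking at the examples, the only property every 'Match' case has and every 'No match' case lacks is: brand is Delt.
[brand: Delt, price: 15, rating: 2]: Match (brand is Delt). [brand: Erix, price: 14, rating: 4]: No match (brand is Erix). [brand: Delt, price: 31, rating: 2]: Match (brand is Delt).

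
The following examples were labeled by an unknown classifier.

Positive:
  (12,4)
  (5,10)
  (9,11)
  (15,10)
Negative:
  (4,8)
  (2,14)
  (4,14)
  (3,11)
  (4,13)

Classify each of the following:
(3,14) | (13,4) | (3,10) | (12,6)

Negative, Positive, Negative, Positive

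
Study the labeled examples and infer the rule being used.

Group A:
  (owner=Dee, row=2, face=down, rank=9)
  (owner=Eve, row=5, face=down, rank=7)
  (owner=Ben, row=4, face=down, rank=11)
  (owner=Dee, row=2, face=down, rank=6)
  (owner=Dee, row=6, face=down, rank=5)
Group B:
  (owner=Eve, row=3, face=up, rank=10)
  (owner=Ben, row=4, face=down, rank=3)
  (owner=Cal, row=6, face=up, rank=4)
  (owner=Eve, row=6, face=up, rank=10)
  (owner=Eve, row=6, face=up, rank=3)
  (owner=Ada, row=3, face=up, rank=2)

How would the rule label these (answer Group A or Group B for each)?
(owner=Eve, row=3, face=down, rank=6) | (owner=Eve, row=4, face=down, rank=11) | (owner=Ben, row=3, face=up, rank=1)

Group A, Group A, Group B

All 'Group A' examples share one property — face is down AND rank ≥ 4 — and every 'Group B' example lacks it.
Group A: (owner=Eve, row=3, face=down, rank=6), since face is down, rank = 6.
Group A: (owner=Eve, row=4, face=down, rank=11), since face is down, rank = 11.
Group B: (owner=Ben, row=3, face=up, rank=1), since face is up, rank = 1.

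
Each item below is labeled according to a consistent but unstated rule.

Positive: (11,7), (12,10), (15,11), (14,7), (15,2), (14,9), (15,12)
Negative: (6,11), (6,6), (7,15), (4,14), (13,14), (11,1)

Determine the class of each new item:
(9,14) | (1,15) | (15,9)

All 'Positive' examples share one property — first > second AND sum ≥ 17 — and every 'Negative' example lacks it.

Negative, Negative, Positive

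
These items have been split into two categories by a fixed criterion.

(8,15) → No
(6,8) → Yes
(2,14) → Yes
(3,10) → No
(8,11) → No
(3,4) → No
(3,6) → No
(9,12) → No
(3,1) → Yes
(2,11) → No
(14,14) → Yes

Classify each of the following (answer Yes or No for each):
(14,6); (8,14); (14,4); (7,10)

Yes, Yes, Yes, No

'Yes' ⟺ sum is even.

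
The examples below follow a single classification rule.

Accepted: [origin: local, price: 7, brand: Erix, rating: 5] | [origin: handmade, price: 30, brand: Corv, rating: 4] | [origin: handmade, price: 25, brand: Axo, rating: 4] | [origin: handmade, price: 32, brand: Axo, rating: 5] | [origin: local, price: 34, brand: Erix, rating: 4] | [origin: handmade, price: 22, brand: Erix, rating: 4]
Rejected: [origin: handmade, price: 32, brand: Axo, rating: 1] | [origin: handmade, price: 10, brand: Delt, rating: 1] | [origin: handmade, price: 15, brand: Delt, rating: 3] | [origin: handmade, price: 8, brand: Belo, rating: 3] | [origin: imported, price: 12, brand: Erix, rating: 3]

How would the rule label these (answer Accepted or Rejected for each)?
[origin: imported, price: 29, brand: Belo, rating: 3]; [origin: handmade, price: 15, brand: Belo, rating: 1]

Rejected, Rejected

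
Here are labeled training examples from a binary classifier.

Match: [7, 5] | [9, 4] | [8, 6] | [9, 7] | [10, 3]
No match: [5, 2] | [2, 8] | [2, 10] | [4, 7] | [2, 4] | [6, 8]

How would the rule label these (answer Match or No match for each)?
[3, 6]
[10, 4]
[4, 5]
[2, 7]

No match, Match, No match, No match

All 'Match' examples share one property — first ≥ 7 — and every 'No match' example lacks it.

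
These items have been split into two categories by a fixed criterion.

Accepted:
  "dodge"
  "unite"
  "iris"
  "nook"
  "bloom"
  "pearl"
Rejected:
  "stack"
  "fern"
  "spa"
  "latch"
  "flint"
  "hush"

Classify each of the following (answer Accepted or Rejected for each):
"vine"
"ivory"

The simplest hypothesis consistent with all the labels is: has ≥ 2 vowels.
"vine": 2 vowels — checks out, so Accepted.
"ivory": 2 vowels — checks out, so Accepted.

Accepted, Accepted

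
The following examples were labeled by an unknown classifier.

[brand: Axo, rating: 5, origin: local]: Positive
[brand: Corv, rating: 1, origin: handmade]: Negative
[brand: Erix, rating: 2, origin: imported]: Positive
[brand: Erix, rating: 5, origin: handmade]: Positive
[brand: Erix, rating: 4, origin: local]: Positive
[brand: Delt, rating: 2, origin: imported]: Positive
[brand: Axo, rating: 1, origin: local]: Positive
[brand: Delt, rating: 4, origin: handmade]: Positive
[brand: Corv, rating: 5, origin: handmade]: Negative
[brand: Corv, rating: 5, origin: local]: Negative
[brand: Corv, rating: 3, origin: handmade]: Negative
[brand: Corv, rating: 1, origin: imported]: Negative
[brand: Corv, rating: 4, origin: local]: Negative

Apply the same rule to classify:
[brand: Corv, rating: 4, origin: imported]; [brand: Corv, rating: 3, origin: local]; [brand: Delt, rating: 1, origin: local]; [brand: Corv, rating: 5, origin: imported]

Negative, Negative, Positive, Negative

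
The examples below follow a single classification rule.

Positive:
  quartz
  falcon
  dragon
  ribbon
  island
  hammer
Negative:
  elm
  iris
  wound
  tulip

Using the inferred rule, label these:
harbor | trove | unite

The simplest hypothesis consistent with all the labels is: length 6.
Positive: harbor, since length 6.
Negative: trove, since length 5.
Negative: unite, since length 5.

Positive, Negative, Negative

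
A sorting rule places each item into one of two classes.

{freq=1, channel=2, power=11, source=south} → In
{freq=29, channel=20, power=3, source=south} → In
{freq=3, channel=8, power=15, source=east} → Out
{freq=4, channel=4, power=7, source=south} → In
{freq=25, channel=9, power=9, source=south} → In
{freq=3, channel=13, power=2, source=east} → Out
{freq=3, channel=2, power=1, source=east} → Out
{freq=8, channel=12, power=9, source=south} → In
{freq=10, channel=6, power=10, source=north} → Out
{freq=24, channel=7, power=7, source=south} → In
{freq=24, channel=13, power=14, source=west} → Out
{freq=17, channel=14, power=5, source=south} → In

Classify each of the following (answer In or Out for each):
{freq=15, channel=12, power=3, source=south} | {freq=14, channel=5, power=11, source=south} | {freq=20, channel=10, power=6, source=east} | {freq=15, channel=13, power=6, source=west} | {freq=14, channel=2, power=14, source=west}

In, In, Out, Out, Out

One predicate separates the groups cleanly: source is south.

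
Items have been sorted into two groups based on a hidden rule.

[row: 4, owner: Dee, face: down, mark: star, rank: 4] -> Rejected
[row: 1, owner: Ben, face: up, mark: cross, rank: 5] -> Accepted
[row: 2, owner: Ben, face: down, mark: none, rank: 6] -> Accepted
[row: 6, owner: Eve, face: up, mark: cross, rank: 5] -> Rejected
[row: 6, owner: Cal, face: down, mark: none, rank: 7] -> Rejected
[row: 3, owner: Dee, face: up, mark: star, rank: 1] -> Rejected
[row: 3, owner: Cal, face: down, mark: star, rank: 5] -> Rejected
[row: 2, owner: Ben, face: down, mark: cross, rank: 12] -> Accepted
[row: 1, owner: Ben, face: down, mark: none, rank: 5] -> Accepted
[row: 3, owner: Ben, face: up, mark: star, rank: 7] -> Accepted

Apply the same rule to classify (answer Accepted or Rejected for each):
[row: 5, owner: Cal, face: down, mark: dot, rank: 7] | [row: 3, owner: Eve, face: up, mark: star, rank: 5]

The common property of the 'Accepted' items is: owner is Ben. No 'Rejected' item has it.
[row: 5, owner: Cal, face: down, mark: dot, rank: 7]: owner is Cal — lacks this property, so Rejected.
[row: 3, owner: Eve, face: up, mark: star, rank: 5]: owner is Eve — lacks this property, so Rejected.

Rejected, Rejected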